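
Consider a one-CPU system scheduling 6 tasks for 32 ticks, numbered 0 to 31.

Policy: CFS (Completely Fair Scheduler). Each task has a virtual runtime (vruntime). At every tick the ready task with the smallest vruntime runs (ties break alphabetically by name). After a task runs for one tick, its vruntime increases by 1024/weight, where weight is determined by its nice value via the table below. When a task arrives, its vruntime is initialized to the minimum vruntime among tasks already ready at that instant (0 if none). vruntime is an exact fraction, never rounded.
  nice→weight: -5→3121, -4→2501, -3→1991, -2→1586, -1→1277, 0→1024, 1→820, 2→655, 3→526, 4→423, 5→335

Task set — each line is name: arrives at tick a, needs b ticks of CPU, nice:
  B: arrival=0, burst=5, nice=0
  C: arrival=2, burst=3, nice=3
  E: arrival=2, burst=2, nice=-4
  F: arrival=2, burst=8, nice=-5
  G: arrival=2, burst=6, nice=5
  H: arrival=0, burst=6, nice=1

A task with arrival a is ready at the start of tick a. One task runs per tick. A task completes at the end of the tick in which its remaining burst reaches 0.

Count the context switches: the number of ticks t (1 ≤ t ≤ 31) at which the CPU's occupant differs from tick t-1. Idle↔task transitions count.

context switches = 25

t=0: vr[B=0 H=0] → run B
t=1: vr[B=1 H=0] → run H
t=2: vr[B=1 C=1 E=1 F=1 G=1 H=256/205] → run B
t=3: vr[B=2 C=1 E=1 F=1 G=1 H=256/205] → run C
t=4: vr[B=2 C=775/263 E=1 F=1 G=1 H=256/205] → run E
t=5: vr[B=2 C=775/263 E=3525/2501 F=1 G=1 H=256/205] → run F
t=6: vr[B=2 C=775/263 E=3525/2501 F=4145/3121 G=1 H=256/205] → run G
t=7: vr[B=2 C=775/263 E=3525/2501 F=4145/3121 G=1359/335 H=256/205] → run H
t=8: vr[B=2 C=775/263 E=3525/2501 F=4145/3121 G=1359/335 H=512/205] → run F
t=9: vr[B=2 C=775/263 E=3525/2501 F=5169/3121 G=1359/335 H=512/205] → run E
t=10: vr[B=2 C=775/263 F=5169/3121 G=1359/335 H=512/205] → run F
t=11: vr[B=2 C=775/263 F=6193/3121 G=1359/335 H=512/205] → run F
t=12: vr[B=2 C=775/263 F=7217/3121 G=1359/335 H=512/205] → run B
t=13: vr[B=3 C=775/263 F=7217/3121 G=1359/335 H=512/205] → run F
t=14: vr[B=3 C=775/263 F=8241/3121 G=1359/335 H=512/205] → run H
t=15: vr[B=3 C=775/263 F=8241/3121 G=1359/335 H=768/205] → run F
t=16: vr[B=3 C=775/263 F=9265/3121 G=1359/335 H=768/205] → run C
t=17: vr[B=3 C=1287/263 F=9265/3121 G=1359/335 H=768/205] → run F
t=18: vr[B=3 C=1287/263 F=10289/3121 G=1359/335 H=768/205] → run B
t=19: vr[B=4 C=1287/263 F=10289/3121 G=1359/335 H=768/205] → run F
t=20: vr[B=4 C=1287/263 G=1359/335 H=768/205] → run H
t=21: vr[B=4 C=1287/263 G=1359/335 H=1024/205] → run B
t=22: vr[C=1287/263 G=1359/335 H=1024/205] → run G
t=23: vr[C=1287/263 G=2383/335 H=1024/205] → run C
t=24: vr[G=2383/335 H=1024/205] → run H
t=25: vr[G=2383/335 H=256/41] → run H
t=26: vr[G=2383/335] → run G
t=27: vr[G=3407/335] → run G
t=28: vr[G=4431/335] → run G
t=29: vr[G=1091/67] → run G
t=30: (idle)
t=31: (idle)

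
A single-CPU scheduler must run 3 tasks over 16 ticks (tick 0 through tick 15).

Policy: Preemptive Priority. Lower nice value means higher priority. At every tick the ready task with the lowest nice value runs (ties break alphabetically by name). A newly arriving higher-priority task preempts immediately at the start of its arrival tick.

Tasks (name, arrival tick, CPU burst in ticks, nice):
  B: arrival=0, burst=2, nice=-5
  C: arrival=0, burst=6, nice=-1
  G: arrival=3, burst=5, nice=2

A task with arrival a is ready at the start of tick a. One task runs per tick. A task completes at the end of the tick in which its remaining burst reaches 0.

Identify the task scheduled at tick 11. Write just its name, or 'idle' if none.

t=0: ready={B,C} → run B
t=1: ready={B,C} → run B
t=2: ready={C} → run C
t=3: ready={C,G} → run C
t=4: ready={C,G} → run C
t=5: ready={C,G} → run C
t=6: ready={C,G} → run C
t=7: ready={C,G} → run C
t=8: ready={G} → run G
t=9: ready={G} → run G
t=10: ready={G} → run G
t=11: ready={G} → run G
t=12: ready={G} → run G
t=13: (idle)
t=14: (idle)
t=15: (idle)

running at tick 11 = G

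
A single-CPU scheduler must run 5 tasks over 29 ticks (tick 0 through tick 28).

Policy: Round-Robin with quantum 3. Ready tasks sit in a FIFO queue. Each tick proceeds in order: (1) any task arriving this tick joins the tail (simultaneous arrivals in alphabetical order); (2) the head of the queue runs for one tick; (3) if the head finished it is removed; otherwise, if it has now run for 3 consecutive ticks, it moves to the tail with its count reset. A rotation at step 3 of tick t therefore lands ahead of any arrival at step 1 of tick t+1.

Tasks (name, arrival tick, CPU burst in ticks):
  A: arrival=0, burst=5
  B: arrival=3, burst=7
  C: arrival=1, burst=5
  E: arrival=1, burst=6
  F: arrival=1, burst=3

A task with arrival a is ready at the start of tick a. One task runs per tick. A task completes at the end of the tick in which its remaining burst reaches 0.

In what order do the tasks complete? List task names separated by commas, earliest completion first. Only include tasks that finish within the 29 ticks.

t=0: queue=[A] q_used=0 → run A
t=1: queue=[A,C,E,F] q_used=1 → run A
t=2: queue=[A,C,E,F] q_used=2 → run A
t=3: queue=[C,E,F,A,B] q_used=0 → run C
t=4: queue=[C,E,F,A,B] q_used=1 → run C
t=5: queue=[C,E,F,A,B] q_used=2 → run C
t=6: queue=[E,F,A,B,C] q_used=0 → run E
t=7: queue=[E,F,A,B,C] q_used=1 → run E
t=8: queue=[E,F,A,B,C] q_used=2 → run E
t=9: queue=[F,A,B,C,E] q_used=0 → run F
t=10: queue=[F,A,B,C,E] q_used=1 → run F
t=11: queue=[F,A,B,C,E] q_used=2 → run F
t=12: queue=[A,B,C,E] q_used=0 → run A
t=13: queue=[A,B,C,E] q_used=1 → run A
t=14: queue=[B,C,E] q_used=0 → run B
t=15: queue=[B,C,E] q_used=1 → run B
t=16: queue=[B,C,E] q_used=2 → run B
t=17: queue=[C,E,B] q_used=0 → run C
t=18: queue=[C,E,B] q_used=1 → run C
t=19: queue=[E,B] q_used=0 → run E
t=20: queue=[E,B] q_used=1 → run E
t=21: queue=[E,B] q_used=2 → run E
t=22: queue=[B] q_used=0 → run B
t=23: queue=[B] q_used=1 → run B
t=24: queue=[B] q_used=2 → run B
t=25: queue=[B] q_used=0 → run B
t=26: (idle)
t=27: (idle)
t=28: (idle)

completion order = F, A, C, E, B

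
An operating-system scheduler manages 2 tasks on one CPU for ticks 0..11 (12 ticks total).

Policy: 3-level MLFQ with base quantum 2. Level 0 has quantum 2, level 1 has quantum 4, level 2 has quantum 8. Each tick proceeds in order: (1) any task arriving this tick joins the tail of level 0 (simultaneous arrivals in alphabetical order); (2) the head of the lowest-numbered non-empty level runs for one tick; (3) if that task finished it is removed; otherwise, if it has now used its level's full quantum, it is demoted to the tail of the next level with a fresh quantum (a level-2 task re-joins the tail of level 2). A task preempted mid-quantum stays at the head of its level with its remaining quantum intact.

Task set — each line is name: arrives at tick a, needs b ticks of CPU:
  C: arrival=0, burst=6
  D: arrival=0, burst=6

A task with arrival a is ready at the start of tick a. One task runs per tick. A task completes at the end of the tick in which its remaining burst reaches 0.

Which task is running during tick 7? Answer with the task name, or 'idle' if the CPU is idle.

running at tick 7 = C

t=0: L0/L1/L2 = CD/-/- → run C
t=1: L0/L1/L2 = CD/-/- → run C
t=2: L0/L1/L2 = D/C/- → run D
t=3: L0/L1/L2 = D/C/- → run D
t=4: L0/L1/L2 = -/CD/- → run C
t=5: L0/L1/L2 = -/CD/- → run C
t=6: L0/L1/L2 = -/CD/- → run C
t=7: L0/L1/L2 = -/CD/- → run C
t=8: L0/L1/L2 = -/D/- → run D
t=9: L0/L1/L2 = -/D/- → run D
t=10: L0/L1/L2 = -/D/- → run D
t=11: L0/L1/L2 = -/D/- → run D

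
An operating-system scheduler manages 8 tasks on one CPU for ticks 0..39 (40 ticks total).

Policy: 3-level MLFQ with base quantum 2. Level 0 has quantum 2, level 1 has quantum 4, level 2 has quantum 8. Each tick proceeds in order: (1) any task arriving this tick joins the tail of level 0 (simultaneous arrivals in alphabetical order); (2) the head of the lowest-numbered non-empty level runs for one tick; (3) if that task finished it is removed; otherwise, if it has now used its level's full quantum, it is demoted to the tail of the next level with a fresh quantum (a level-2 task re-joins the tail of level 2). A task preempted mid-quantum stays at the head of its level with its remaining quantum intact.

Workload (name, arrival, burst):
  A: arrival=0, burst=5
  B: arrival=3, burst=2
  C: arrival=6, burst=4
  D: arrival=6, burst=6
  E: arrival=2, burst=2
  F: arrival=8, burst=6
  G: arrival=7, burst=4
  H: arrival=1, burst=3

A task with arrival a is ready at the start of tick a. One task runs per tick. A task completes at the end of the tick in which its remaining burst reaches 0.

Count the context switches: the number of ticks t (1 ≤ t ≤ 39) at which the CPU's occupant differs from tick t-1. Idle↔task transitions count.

context switches = 14

t=0: L0/L1/L2 = A/-/- → run A
t=1: L0/L1/L2 = AH/-/- → run A
t=2: L0/L1/L2 = HE/A/- → run H
t=3: L0/L1/L2 = HEB/A/- → run H
t=4: L0/L1/L2 = EB/AH/- → run E
t=5: L0/L1/L2 = EB/AH/- → run E
t=6: L0/L1/L2 = BCD/AH/- → run B
t=7: L0/L1/L2 = BCDG/AH/- → run B
t=8: L0/L1/L2 = CDGF/AH/- → run C
t=9: L0/L1/L2 = CDGF/AH/- → run C
t=10: L0/L1/L2 = DGF/AHC/- → run D
t=11: L0/L1/L2 = DGF/AHC/- → run D
t=12: L0/L1/L2 = GF/AHCD/- → run G
t=13: L0/L1/L2 = GF/AHCD/- → run G
t=14: L0/L1/L2 = F/AHCDG/- → run F
t=15: L0/L1/L2 = F/AHCDG/- → run F
t=16: L0/L1/L2 = -/AHCDGF/- → run A
t=17: L0/L1/L2 = -/AHCDGF/- → run A
t=18: L0/L1/L2 = -/AHCDGF/- → run A
t=19: L0/L1/L2 = -/HCDGF/- → run H
t=20: L0/L1/L2 = -/CDGF/- → run C
t=21: L0/L1/L2 = -/CDGF/- → run C
t=22: L0/L1/L2 = -/DGF/- → run D
t=23: L0/L1/L2 = -/DGF/- → run D
t=24: L0/L1/L2 = -/DGF/- → run D
t=25: L0/L1/L2 = -/DGF/- → run D
t=26: L0/L1/L2 = -/GF/- → run G
t=27: L0/L1/L2 = -/GF/- → run G
t=28: L0/L1/L2 = -/F/- → run F
t=29: L0/L1/L2 = -/F/- → run F
t=30: L0/L1/L2 = -/F/- → run F
t=31: L0/L1/L2 = -/F/- → run F
t=32: (idle)
t=33: (idle)
t=34: (idle)
t=35: (idle)
t=36: (idle)
t=37: (idle)
t=38: (idle)
t=39: (idle)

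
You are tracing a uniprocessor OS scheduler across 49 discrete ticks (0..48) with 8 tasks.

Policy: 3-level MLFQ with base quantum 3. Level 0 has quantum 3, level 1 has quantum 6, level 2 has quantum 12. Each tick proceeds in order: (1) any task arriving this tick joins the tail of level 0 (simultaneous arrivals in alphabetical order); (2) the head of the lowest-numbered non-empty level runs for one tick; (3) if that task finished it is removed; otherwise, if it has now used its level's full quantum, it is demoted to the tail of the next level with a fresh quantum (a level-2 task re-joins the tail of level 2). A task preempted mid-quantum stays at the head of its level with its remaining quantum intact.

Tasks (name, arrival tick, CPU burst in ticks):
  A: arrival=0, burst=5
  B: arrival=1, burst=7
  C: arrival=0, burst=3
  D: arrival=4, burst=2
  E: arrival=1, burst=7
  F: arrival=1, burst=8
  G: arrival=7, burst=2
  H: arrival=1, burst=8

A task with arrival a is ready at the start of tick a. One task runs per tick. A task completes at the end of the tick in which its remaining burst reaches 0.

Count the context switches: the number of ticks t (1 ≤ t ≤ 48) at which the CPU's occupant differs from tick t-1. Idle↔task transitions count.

context switches = 13

t=0: L0/L1/L2 = AC/-/- → run A
t=1: L0/L1/L2 = ACBEFH/-/- → run A
t=2: L0/L1/L2 = ACBEFH/-/- → run A
t=3: L0/L1/L2 = CBEFH/A/- → run C
t=4: L0/L1/L2 = CBEFHD/A/- → run C
t=5: L0/L1/L2 = CBEFHD/A/- → run C
t=6: L0/L1/L2 = BEFHD/A/- → run B
t=7: L0/L1/L2 = BEFHDG/A/- → run B
t=8: L0/L1/L2 = BEFHDG/A/- → run B
t=9: L0/L1/L2 = EFHDG/AB/- → run E
t=10: L0/L1/L2 = EFHDG/AB/- → run E
t=11: L0/L1/L2 = EFHDG/AB/- → run E
t=12: L0/L1/L2 = FHDG/ABE/- → run F
t=13: L0/L1/L2 = FHDG/ABE/- → run F
t=14: L0/L1/L2 = FHDG/ABE/- → run F
t=15: L0/L1/L2 = HDG/ABEF/- → run H
t=16: L0/L1/L2 = HDG/ABEF/- → run H
t=17: L0/L1/L2 = HDG/ABEF/- → run H
t=18: L0/L1/L2 = DG/ABEFH/- → run D
t=19: L0/L1/L2 = DG/ABEFH/- → run D
t=20: L0/L1/L2 = G/ABEFH/- → run G
t=21: L0/L1/L2 = G/ABEFH/- → run G
t=22: L0/L1/L2 = -/ABEFH/- → run A
t=23: L0/L1/L2 = -/ABEFH/- → run A
t=24: L0/L1/L2 = -/BEFH/- → run B
t=25: L0/L1/L2 = -/BEFH/- → run B
t=26: L0/L1/L2 = -/BEFH/- → run B
t=27: L0/L1/L2 = -/BEFH/- → run B
t=28: L0/L1/L2 = -/EFH/- → run E
t=29: L0/L1/L2 = -/EFH/- → run E
t=30: L0/L1/L2 = -/EFH/- → run E
t=31: L0/L1/L2 = -/EFH/- → run E
t=32: L0/L1/L2 = -/FH/- → run F
t=33: L0/L1/L2 = -/FH/- → run F
t=34: L0/L1/L2 = -/FH/- → run F
t=35: L0/L1/L2 = -/FH/- → run F
t=36: L0/L1/L2 = -/FH/- → run F
t=37: L0/L1/L2 = -/H/- → run H
t=38: L0/L1/L2 = -/H/- → run H
t=39: L0/L1/L2 = -/H/- → run H
t=40: L0/L1/L2 = -/H/- → run H
t=41: L0/L1/L2 = -/H/- → run H
t=42: (idle)
t=43: (idle)
t=44: (idle)
t=45: (idle)
t=46: (idle)
t=47: (idle)
t=48: (idle)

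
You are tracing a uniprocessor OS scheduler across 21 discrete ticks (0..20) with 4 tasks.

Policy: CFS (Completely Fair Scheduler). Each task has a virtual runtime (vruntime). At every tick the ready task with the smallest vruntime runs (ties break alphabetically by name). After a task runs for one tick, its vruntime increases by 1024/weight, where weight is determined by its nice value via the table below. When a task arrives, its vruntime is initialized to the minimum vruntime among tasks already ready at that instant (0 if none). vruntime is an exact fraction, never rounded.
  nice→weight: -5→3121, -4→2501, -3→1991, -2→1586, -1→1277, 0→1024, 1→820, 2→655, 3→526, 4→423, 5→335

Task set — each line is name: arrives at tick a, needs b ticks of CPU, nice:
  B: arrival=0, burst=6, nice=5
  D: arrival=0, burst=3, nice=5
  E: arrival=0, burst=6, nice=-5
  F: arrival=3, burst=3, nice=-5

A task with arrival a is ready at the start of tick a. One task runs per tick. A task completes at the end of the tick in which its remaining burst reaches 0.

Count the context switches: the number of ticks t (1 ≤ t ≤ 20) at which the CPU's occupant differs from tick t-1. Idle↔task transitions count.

context switches = 14

t=0: vr[B=0 D=0 E=0] → run B
t=1: vr[B=1024/335 D=0 E=0] → run D
t=2: vr[B=1024/335 D=1024/335 E=0] → run E
t=3: vr[B=1024/335 D=1024/335 E=1024/3121 F=1024/3121] → run E
t=4: vr[B=1024/335 D=1024/335 E=2048/3121 F=1024/3121] → run F
t=5: vr[B=1024/335 D=1024/335 E=2048/3121 F=2048/3121] → run E
t=6: vr[B=1024/335 D=1024/335 E=3072/3121 F=2048/3121] → run F
t=7: vr[B=1024/335 D=1024/335 E=3072/3121 F=3072/3121] → run E
t=8: vr[B=1024/335 D=1024/335 E=4096/3121 F=3072/3121] → run F
t=9: vr[B=1024/335 D=1024/335 E=4096/3121] → run E
t=10: vr[B=1024/335 D=1024/335 E=5120/3121] → run E
t=11: vr[B=1024/335 D=1024/335] → run B
t=12: vr[B=2048/335 D=1024/335] → run D
t=13: vr[B=2048/335 D=2048/335] → run B
t=14: vr[B=3072/335 D=2048/335] → run D
t=15: vr[B=3072/335] → run B
t=16: vr[B=4096/335] → run B
t=17: vr[B=1024/67] → run B
t=18: (idle)
t=19: (idle)
t=20: (idle)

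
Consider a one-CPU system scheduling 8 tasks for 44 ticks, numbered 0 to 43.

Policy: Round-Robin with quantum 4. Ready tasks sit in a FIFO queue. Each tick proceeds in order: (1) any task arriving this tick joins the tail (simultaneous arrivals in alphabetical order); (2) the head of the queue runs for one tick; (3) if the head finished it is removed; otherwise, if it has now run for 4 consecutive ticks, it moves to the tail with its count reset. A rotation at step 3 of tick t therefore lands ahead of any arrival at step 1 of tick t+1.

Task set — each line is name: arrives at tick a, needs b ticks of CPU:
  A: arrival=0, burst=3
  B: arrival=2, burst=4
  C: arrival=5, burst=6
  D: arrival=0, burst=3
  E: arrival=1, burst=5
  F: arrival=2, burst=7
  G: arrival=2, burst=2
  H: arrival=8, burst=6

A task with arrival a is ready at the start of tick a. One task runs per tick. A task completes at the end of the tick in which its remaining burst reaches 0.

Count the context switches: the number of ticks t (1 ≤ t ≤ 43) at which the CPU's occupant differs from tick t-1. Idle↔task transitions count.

context switches = 12

t=0: queue=[A,D] q_used=0 → run A
t=1: queue=[A,D,E] q_used=1 → run A
t=2: queue=[A,D,E,B,F,G] q_used=2 → run A
t=3: queue=[D,E,B,F,G] q_used=0 → run D
t=4: queue=[D,E,B,F,G] q_used=1 → run D
t=5: queue=[D,E,B,F,G,C] q_used=2 → run D
t=6: queue=[E,B,F,G,C] q_used=0 → run E
t=7: queue=[E,B,F,G,C] q_used=1 → run E
t=8: queue=[E,B,F,G,C,H] q_used=2 → run E
t=9: queue=[E,B,F,G,C,H] q_used=3 → run E
t=10: queue=[B,F,G,C,H,E] q_used=0 → run B
t=11: queue=[B,F,G,C,H,E] q_used=1 → run B
t=12: queue=[B,F,G,C,H,E] q_used=2 → run B
t=13: queue=[B,F,G,C,H,E] q_used=3 → run B
t=14: queue=[F,G,C,H,E] q_used=0 → run F
t=15: queue=[F,G,C,H,E] q_used=1 → run F
t=16: queue=[F,G,C,H,E] q_used=2 → run F
t=17: queue=[F,G,C,H,E] q_used=3 → run F
t=18: queue=[G,C,H,E,F] q_used=0 → run G
t=19: queue=[G,C,H,E,F] q_used=1 → run G
t=20: queue=[C,H,E,F] q_used=0 → run C
t=21: queue=[C,H,E,F] q_used=1 → run C
t=22: queue=[C,H,E,F] q_used=2 → run C
t=23: queue=[C,H,E,F] q_used=3 → run C
t=24: queue=[H,E,F,C] q_used=0 → run H
t=25: queue=[H,E,F,C] q_used=1 → run H
t=26: queue=[H,E,F,C] q_used=2 → run H
t=27: queue=[H,E,F,C] q_used=3 → run H
t=28: queue=[E,F,C,H] q_used=0 → run E
t=29: queue=[F,C,H] q_used=0 → run F
t=30: queue=[F,C,H] q_used=1 → run F
t=31: queue=[F,C,H] q_used=2 → run F
t=32: queue=[C,H] q_used=0 → run C
t=33: queue=[C,H] q_used=1 → run C
t=34: queue=[H] q_used=0 → run H
t=35: queue=[H] q_used=1 → run H
t=36: (idle)
t=37: (idle)
t=38: (idle)
t=39: (idle)
t=40: (idle)
t=41: (idle)
t=42: (idle)
t=43: (idle)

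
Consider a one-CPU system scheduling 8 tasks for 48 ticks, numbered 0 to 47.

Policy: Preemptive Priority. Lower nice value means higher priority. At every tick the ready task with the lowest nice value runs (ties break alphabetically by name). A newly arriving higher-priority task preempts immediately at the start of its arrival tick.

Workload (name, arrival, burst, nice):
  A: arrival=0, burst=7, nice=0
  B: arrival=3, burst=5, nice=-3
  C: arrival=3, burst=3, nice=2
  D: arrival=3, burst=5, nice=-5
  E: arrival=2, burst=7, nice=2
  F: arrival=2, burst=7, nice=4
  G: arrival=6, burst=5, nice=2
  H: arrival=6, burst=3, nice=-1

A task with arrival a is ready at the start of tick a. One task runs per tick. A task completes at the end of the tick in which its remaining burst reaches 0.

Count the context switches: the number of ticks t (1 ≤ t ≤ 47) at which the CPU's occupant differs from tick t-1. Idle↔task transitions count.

t=0: ready={A} → run A
t=1: ready={A} → run A
t=2: ready={A,E,F} → run A
t=3: ready={A,B,C,D,E,F} → run D
t=4: ready={A,B,C,D,E,F} → run D
t=5: ready={A,B,C,D,E,F} → run D
t=6: ready={A,B,C,D,E,F,G,H} → run D
t=7: ready={A,B,C,D,E,F,G,H} → run D
t=8: ready={A,B,C,E,F,G,H} → run B
t=9: ready={A,B,C,E,F,G,H} → run B
t=10: ready={A,B,C,E,F,G,H} → run B
t=11: ready={A,B,C,E,F,G,H} → run B
t=12: ready={A,B,C,E,F,G,H} → run B
t=13: ready={A,C,E,F,G,H} → run H
t=14: ready={A,C,E,F,G,H} → run H
t=15: ready={A,C,E,F,G,H} → run H
t=16: ready={A,C,E,F,G} → run A
t=17: ready={A,C,E,F,G} → run A
t=18: ready={A,C,E,F,G} → run A
t=19: ready={A,C,E,F,G} → run A
t=20: ready={C,E,F,G} → run C
t=21: ready={C,E,F,G} → run C
t=22: ready={C,E,F,G} → run C
t=23: ready={E,F,G} → run E
t=24: ready={E,F,G} → run E
t=25: ready={E,F,G} → run E
t=26: ready={E,F,G} → run E
t=27: ready={E,F,G} → run E
t=28: ready={E,F,G} → run E
t=29: ready={E,F,G} → run E
t=30: ready={F,G} → run G
t=31: ready={F,G} → run G
t=32: ready={F,G} → run G
t=33: ready={F,G} → run G
t=34: ready={F,G} → run G
t=35: ready={F} → run F
t=36: ready={F} → run F
t=37: ready={F} → run F
t=38: ready={F} → run F
t=39: ready={F} → run F
t=40: ready={F} → run F
t=41: ready={F} → run F
t=42: (idle)
t=43: (idle)
t=44: (idle)
t=45: (idle)
t=46: (idle)
t=47: (idle)

context switches = 9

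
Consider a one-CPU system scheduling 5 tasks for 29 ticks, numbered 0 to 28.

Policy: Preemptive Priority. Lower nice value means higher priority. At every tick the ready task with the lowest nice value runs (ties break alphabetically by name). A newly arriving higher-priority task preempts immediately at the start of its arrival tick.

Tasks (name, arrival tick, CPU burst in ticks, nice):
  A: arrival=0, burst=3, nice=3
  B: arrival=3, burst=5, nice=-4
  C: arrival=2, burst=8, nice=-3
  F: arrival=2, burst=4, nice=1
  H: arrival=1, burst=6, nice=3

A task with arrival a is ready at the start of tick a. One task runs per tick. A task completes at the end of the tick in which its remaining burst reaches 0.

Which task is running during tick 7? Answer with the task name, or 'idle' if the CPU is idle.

t=0: ready={A} → run A
t=1: ready={A,H} → run A
t=2: ready={A,C,F,H} → run C
t=3: ready={A,B,C,F,H} → run B
t=4: ready={A,B,C,F,H} → run B
t=5: ready={A,B,C,F,H} → run B
t=6: ready={A,B,C,F,H} → run B
t=7: ready={A,B,C,F,H} → run B
t=8: ready={A,C,F,H} → run C
t=9: ready={A,C,F,H} → run C
t=10: ready={A,C,F,H} → run C
t=11: ready={A,C,F,H} → run C
t=12: ready={A,C,F,H} → run C
t=13: ready={A,C,F,H} → run C
t=14: ready={A,C,F,H} → run C
t=15: ready={A,F,H} → run F
t=16: ready={A,F,H} → run F
t=17: ready={A,F,H} → run F
t=18: ready={A,F,H} → run F
t=19: ready={A,H} → run A
t=20: ready={H} → run H
t=21: ready={H} → run H
t=22: ready={H} → run H
t=23: ready={H} → run H
t=24: ready={H} → run H
t=25: ready={H} → run H
t=26: (idle)
t=27: (idle)
t=28: (idle)

running at tick 7 = B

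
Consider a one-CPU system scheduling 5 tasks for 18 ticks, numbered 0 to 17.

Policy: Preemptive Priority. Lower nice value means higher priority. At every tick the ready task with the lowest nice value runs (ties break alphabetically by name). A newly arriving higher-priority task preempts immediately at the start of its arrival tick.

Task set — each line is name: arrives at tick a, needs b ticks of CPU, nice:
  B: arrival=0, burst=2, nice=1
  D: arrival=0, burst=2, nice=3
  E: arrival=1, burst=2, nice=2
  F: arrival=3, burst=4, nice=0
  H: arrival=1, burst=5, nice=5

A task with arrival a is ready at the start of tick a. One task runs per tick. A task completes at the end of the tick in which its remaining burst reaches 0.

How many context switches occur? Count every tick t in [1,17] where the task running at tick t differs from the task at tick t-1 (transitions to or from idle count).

context switches = 6

t=0: ready={B,D} → run B
t=1: ready={B,D,E,H} → run B
t=2: ready={D,E,H} → run E
t=3: ready={D,E,F,H} → run F
t=4: ready={D,E,F,H} → run F
t=5: ready={D,E,F,H} → run F
t=6: ready={D,E,F,H} → run F
t=7: ready={D,E,H} → run E
t=8: ready={D,H} → run D
t=9: ready={D,H} → run D
t=10: ready={H} → run H
t=11: ready={H} → run H
t=12: ready={H} → run H
t=13: ready={H} → run H
t=14: ready={H} → run H
t=15: (idle)
t=16: (idle)
t=17: (idle)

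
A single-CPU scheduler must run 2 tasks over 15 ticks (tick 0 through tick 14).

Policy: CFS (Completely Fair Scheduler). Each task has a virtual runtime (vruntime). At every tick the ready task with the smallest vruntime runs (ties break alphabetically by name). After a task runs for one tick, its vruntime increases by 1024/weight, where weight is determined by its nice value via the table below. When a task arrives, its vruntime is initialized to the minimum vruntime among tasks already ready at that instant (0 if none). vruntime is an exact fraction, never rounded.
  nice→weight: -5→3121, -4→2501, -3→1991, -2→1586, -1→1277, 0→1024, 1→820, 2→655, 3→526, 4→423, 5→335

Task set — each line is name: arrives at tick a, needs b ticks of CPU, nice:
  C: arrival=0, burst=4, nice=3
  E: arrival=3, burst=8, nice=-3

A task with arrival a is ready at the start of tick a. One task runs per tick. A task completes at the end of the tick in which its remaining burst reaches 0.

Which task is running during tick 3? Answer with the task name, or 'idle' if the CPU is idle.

running at tick 3 = C

t=0: vr[C=0] → run C
t=1: vr[C=512/263] → run C
t=2: vr[C=1024/263] → run C
t=3: vr[C=1536/263 E=1536/263] → run C
t=4: vr[E=1536/263] → run E
t=5: vr[E=3327488/523633] → run E
t=6: vr[E=3596800/523633] → run E
t=7: vr[E=3866112/523633] → run E
t=8: vr[E=4135424/523633] → run E
t=9: vr[E=4404736/523633] → run E
t=10: vr[E=4674048/523633] → run E
t=11: vr[E=4943360/523633] → run E
t=12: (idle)
t=13: (idle)
t=14: (idle)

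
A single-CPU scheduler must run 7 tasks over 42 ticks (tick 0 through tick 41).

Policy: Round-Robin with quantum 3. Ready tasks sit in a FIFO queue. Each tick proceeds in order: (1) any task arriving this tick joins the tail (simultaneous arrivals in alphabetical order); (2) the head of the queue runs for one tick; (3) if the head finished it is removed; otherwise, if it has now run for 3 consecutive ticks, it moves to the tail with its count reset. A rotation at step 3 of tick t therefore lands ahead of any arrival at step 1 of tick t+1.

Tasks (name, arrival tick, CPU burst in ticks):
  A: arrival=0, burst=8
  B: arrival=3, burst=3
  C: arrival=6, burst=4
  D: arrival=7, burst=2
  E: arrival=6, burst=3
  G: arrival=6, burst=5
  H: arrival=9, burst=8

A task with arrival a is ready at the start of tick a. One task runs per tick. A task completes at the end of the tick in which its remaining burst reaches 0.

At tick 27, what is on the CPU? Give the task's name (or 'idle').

t=0: queue=[A] q_used=0 → run A
t=1: queue=[A] q_used=1 → run A
t=2: queue=[A] q_used=2 → run A
t=3: queue=[A,B] q_used=0 → run A
t=4: queue=[A,B] q_used=1 → run A
t=5: queue=[A,B] q_used=2 → run A
t=6: queue=[B,A,C,E,G] q_used=0 → run B
t=7: queue=[B,A,C,E,G,D] q_used=1 → run B
t=8: queue=[B,A,C,E,G,D] q_used=2 → run B
t=9: queue=[A,C,E,G,D,H] q_used=0 → run A
t=10: queue=[A,C,E,G,D,H] q_used=1 → run A
t=11: queue=[C,E,G,D,H] q_used=0 → run C
t=12: queue=[C,E,G,D,H] q_used=1 → run C
t=13: queue=[C,E,G,D,H] q_used=2 → run C
t=14: queue=[E,G,D,H,C] q_used=0 → run E
t=15: queue=[E,G,D,H,C] q_used=1 → run E
t=16: queue=[E,G,D,H,C] q_used=2 → run E
t=17: queue=[G,D,H,C] q_used=0 → run G
t=18: queue=[G,D,H,C] q_used=1 → run G
t=19: queue=[G,D,H,C] q_used=2 → run G
t=20: queue=[D,H,C,G] q_used=0 → run D
t=21: queue=[D,H,C,G] q_used=1 → run D
t=22: queue=[H,C,G] q_used=0 → run H
t=23: queue=[H,C,G] q_used=1 → run H
t=24: queue=[H,C,G] q_used=2 → run H
t=25: queue=[C,G,H] q_used=0 → run C
t=26: queue=[G,H] q_used=0 → run G
t=27: queue=[G,H] q_used=1 → run G
t=28: queue=[H] q_used=0 → run H
t=29: queue=[H] q_used=1 → run H
t=30: queue=[H] q_used=2 → run H
t=31: queue=[H] q_used=0 → run H
t=32: queue=[H] q_used=1 → run H
t=33: (idle)
t=34: (idle)
t=35: (idle)
t=36: (idle)
t=37: (idle)
t=38: (idle)
t=39: (idle)
t=40: (idle)
t=41: (idle)

running at tick 27 = G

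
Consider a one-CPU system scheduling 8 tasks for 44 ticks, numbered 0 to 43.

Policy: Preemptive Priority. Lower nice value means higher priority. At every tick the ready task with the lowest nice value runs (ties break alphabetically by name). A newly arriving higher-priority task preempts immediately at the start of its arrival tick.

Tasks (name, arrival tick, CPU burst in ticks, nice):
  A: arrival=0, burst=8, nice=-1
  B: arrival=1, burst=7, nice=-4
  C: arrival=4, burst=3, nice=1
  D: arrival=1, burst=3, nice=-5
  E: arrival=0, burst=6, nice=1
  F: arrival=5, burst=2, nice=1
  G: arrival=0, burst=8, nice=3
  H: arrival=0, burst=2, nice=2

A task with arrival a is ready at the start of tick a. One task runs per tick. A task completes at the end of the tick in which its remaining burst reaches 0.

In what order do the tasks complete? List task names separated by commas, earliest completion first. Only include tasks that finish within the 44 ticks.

t=0: ready={A,E,G,H} → run A
t=1: ready={A,B,D,E,G,H} → run D
t=2: ready={A,B,D,E,G,H} → run D
t=3: ready={A,B,D,E,G,H} → run D
t=4: ready={A,B,C,E,G,H} → run B
t=5: ready={A,B,C,E,F,G,H} → run B
t=6: ready={A,B,C,E,F,G,H} → run B
t=7: ready={A,B,C,E,F,G,H} → run B
t=8: ready={A,B,C,E,F,G,H} → run B
t=9: ready={A,B,C,E,F,G,H} → run B
t=10: ready={A,B,C,E,F,G,H} → run B
t=11: ready={A,C,E,F,G,H} → run A
t=12: ready={A,C,E,F,G,H} → run A
t=13: ready={A,C,E,F,G,H} → run A
t=14: ready={A,C,E,F,G,H} → run A
t=15: ready={A,C,E,F,G,H} → run A
t=16: ready={A,C,E,F,G,H} → run A
t=17: ready={A,C,E,F,G,H} → run A
t=18: ready={C,E,F,G,H} → run C
t=19: ready={C,E,F,G,H} → run C
t=20: ready={C,E,F,G,H} → run C
t=21: ready={E,F,G,H} → run E
t=22: ready={E,F,G,H} → run E
t=23: ready={E,F,G,H} → run E
t=24: ready={E,F,G,H} → run E
t=25: ready={E,F,G,H} → run E
t=26: ready={E,F,G,H} → run E
t=27: ready={F,G,H} → run F
t=28: ready={F,G,H} → run F
t=29: ready={G,H} → run H
t=30: ready={G,H} → run H
t=31: ready={G} → run G
t=32: ready={G} → run G
t=33: ready={G} → run G
t=34: ready={G} → run G
t=35: ready={G} → run G
t=36: ready={G} → run G
t=37: ready={G} → run G
t=38: ready={G} → run G
t=39: (idle)
t=40: (idle)
t=41: (idle)
t=42: (idle)
t=43: (idle)

completion order = D, B, A, C, E, F, H, G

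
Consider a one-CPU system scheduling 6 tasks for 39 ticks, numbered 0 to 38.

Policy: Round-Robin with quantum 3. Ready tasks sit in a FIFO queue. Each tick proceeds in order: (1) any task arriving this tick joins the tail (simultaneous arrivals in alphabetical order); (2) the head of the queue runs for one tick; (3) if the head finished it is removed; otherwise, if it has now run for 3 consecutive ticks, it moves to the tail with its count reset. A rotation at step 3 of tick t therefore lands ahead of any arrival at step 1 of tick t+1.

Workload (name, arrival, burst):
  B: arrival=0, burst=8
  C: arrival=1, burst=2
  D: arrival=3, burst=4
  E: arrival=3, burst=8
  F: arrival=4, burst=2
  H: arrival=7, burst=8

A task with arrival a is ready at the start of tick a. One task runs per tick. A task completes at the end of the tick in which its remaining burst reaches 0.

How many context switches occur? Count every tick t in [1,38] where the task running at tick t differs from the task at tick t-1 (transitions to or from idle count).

context switches = 13

t=0: queue=[B] q_used=0 → run B
t=1: queue=[B,C] q_used=1 → run B
t=2: queue=[B,C] q_used=2 → run B
t=3: queue=[C,B,D,E] q_used=0 → run C
t=4: queue=[C,B,D,E,F] q_used=1 → run C
t=5: queue=[B,D,E,F] q_used=0 → run B
t=6: queue=[B,D,E,F] q_used=1 → run B
t=7: queue=[B,D,E,F,H] q_used=2 → run B
t=8: queue=[D,E,F,H,B] q_used=0 → run D
t=9: queue=[D,E,F,H,B] q_used=1 → run D
t=10: queue=[D,E,F,H,B] q_used=2 → run D
t=11: queue=[E,F,H,B,D] q_used=0 → run E
t=12: queue=[E,F,H,B,D] q_used=1 → run E
t=13: queue=[E,F,H,B,D] q_used=2 → run E
t=14: queue=[F,H,B,D,E] q_used=0 → run F
t=15: queue=[F,H,B,D,E] q_used=1 → run F
t=16: queue=[H,B,D,E] q_used=0 → run H
t=17: queue=[H,B,D,E] q_used=1 → run H
t=18: queue=[H,B,D,E] q_used=2 → run H
t=19: queue=[B,D,E,H] q_used=0 → run B
t=20: queue=[B,D,E,H] q_used=1 → run B
t=21: queue=[D,E,H] q_used=0 → run D
t=22: queue=[E,H] q_used=0 → run E
t=23: queue=[E,H] q_used=1 → run E
t=24: queue=[E,H] q_used=2 → run E
t=25: queue=[H,E] q_used=0 → run H
t=26: queue=[H,E] q_used=1 → run H
t=27: queue=[H,E] q_used=2 → run H
t=28: queue=[E,H] q_used=0 → run E
t=29: queue=[E,H] q_used=1 → run E
t=30: queue=[H] q_used=0 → run H
t=31: queue=[H] q_used=1 → run H
t=32: (idle)
t=33: (idle)
t=34: (idle)
t=35: (idle)
t=36: (idle)
t=37: (idle)
t=38: (idle)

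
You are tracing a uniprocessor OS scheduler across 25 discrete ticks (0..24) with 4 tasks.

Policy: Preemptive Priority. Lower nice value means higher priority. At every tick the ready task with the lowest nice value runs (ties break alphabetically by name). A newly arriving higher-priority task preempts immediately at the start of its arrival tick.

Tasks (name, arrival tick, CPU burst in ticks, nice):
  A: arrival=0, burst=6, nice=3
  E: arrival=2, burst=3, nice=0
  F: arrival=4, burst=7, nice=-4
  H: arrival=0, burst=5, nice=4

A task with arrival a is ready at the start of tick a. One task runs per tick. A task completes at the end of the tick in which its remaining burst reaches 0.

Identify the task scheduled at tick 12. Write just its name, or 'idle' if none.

t=0: ready={A,H} → run A
t=1: ready={A,H} → run A
t=2: ready={A,E,H} → run E
t=3: ready={A,E,H} → run E
t=4: ready={A,E,F,H} → run F
t=5: ready={A,E,F,H} → run F
t=6: ready={A,E,F,H} → run F
t=7: ready={A,E,F,H} → run F
t=8: ready={A,E,F,H} → run F
t=9: ready={A,E,F,H} → run F
t=10: ready={A,E,F,H} → run F
t=11: ready={A,E,H} → run E
t=12: ready={A,H} → run A
t=13: ready={A,H} → run A
t=14: ready={A,H} → run A
t=15: ready={A,H} → run A
t=16: ready={H} → run H
t=17: ready={H} → run H
t=18: ready={H} → run H
t=19: ready={H} → run H
t=20: ready={H} → run H
t=21: (idle)
t=22: (idle)
t=23: (idle)
t=24: (idle)

running at tick 12 = A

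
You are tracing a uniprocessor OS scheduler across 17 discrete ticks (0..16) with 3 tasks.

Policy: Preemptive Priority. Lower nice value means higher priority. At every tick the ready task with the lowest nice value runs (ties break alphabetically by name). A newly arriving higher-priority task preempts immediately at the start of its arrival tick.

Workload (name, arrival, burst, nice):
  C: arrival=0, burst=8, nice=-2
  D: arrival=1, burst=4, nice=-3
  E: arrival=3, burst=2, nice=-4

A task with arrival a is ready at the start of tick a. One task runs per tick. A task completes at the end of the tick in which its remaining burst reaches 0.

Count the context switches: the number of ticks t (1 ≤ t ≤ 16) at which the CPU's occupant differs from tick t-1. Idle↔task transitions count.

t=0: ready={C} → run C
t=1: ready={C,D} → run D
t=2: ready={C,D} → run D
t=3: ready={C,D,E} → run E
t=4: ready={C,D,E} → run E
t=5: ready={C,D} → run D
t=6: ready={C,D} → run D
t=7: ready={C} → run C
t=8: ready={C} → run C
t=9: ready={C} → run C
t=10: ready={C} → run C
t=11: ready={C} → run C
t=12: ready={C} → run C
t=13: ready={C} → run C
t=14: (idle)
t=15: (idle)
t=16: (idle)

context switches = 5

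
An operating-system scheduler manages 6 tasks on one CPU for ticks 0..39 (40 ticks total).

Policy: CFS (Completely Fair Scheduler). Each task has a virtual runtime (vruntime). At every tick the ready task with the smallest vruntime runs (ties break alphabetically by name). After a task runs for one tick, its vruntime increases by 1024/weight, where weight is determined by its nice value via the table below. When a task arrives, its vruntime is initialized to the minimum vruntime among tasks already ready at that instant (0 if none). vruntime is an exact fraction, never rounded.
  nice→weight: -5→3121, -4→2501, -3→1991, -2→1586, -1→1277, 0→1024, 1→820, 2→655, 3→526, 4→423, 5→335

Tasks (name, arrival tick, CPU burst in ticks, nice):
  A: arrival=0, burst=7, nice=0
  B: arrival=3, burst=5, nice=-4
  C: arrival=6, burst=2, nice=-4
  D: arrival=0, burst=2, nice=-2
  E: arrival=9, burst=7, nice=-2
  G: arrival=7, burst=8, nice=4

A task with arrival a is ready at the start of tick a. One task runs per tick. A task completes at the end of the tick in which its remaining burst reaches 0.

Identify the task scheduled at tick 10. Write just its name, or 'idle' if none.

t=0: vr[A=0 D=0] → run A
t=1: vr[A=1 D=0] → run D
t=2: vr[A=1 D=512/793] → run D
t=3: vr[A=1 B=1] → run A
t=4: vr[A=2 B=1] → run B
t=5: vr[A=2 B=3525/2501] → run B
t=6: vr[A=2 B=4549/2501 C=4549/2501] → run B
t=7: vr[A=2 B=5573/2501 C=4549/2501 G=4549/2501] → run C
t=8: vr[A=2 B=5573/2501 C=5573/2501 G=4549/2501] → run G
t=9: vr[A=2 B=5573/2501 C=5573/2501 E=2 G=4485251/1057923] → run A
t=10: vr[A=3 B=5573/2501 C=5573/2501 E=2 G=4485251/1057923] → run E
t=11: vr[A=3 B=5573/2501 C=5573/2501 E=2098/793 G=4485251/1057923] → run B
t=12: vr[A=3 B=6597/2501 C=5573/2501 E=2098/793 G=4485251/1057923] → run C
t=13: vr[A=3 B=6597/2501 E=2098/793 G=4485251/1057923] → run B
t=14: vr[A=3 E=2098/793 G=4485251/1057923] → run E
t=15: vr[A=3 E=2610/793 G=4485251/1057923] → run A
t=16: vr[A=4 E=2610/793 G=4485251/1057923] → run E
t=17: vr[A=4 E=3122/793 G=4485251/1057923] → run E
t=18: vr[A=4 E=3634/793 G=4485251/1057923] → run A
t=19: vr[A=5 E=3634/793 G=4485251/1057923] → run G
t=20: vr[A=5 E=3634/793 G=7046275/1057923] → run E
t=21: vr[A=5 E=4146/793 G=7046275/1057923] → run A
t=22: vr[A=6 E=4146/793 G=7046275/1057923] → run E
t=23: vr[A=6 E=4658/793 G=7046275/1057923] → run E
t=24: vr[A=6 G=7046275/1057923] → run A
t=25: vr[G=7046275/1057923] → run G
t=26: vr[G=3202433/352641] → run G
t=27: vr[G=12168323/1057923] → run G
t=28: vr[G=14729347/1057923] → run G
t=29: vr[G=5763457/352641] → run G
t=30: vr[G=19851395/1057923] → run G
t=31: (idle)
t=32: (idle)
t=33: (idle)
t=34: (idle)
t=35: (idle)
t=36: (idle)
t=37: (idle)
t=38: (idle)
t=39: (idle)

running at tick 10 = E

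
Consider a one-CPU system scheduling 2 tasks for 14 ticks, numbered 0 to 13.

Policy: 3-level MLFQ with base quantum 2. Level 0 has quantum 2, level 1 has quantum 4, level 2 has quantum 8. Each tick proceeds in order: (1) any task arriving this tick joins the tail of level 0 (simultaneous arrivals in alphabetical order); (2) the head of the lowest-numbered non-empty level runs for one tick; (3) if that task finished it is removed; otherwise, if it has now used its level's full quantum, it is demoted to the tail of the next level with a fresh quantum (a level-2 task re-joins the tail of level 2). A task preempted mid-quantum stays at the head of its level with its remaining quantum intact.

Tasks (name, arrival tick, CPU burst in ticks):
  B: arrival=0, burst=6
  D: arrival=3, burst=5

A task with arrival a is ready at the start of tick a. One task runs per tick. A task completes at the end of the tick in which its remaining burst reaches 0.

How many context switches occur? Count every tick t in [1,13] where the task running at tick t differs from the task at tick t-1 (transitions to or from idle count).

context switches = 4

t=0: L0/L1/L2 = B/-/- → run B
t=1: L0/L1/L2 = B/-/- → run B
t=2: L0/L1/L2 = -/B/- → run B
t=3: L0/L1/L2 = D/B/- → run D
t=4: L0/L1/L2 = D/B/- → run D
t=5: L0/L1/L2 = -/BD/- → run B
t=6: L0/L1/L2 = -/BD/- → run B
t=7: L0/L1/L2 = -/BD/- → run B
t=8: L0/L1/L2 = -/D/- → run D
t=9: L0/L1/L2 = -/D/- → run D
t=10: L0/L1/L2 = -/D/- → run D
t=11: (idle)
t=12: (idle)
t=13: (idle)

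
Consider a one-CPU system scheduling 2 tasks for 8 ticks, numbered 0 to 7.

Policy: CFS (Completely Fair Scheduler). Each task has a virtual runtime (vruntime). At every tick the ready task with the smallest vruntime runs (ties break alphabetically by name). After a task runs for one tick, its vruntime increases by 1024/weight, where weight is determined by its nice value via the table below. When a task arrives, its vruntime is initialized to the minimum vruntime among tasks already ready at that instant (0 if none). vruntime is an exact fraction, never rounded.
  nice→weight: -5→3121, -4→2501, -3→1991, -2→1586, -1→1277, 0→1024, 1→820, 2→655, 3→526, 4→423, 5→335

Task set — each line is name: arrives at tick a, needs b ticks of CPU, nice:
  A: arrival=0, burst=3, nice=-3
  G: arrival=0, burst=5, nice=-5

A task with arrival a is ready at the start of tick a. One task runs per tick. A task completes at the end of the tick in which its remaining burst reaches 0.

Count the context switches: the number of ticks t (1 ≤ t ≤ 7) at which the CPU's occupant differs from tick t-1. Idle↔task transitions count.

t=0: vr[A=0 G=0] → run A
t=1: vr[A=1024/1991 G=0] → run G
t=2: vr[A=1024/1991 G=1024/3121] → run G
t=3: vr[A=1024/1991 G=2048/3121] → run A
t=4: vr[A=2048/1991 G=2048/3121] → run G
t=5: vr[A=2048/1991 G=3072/3121] → run G
t=6: vr[A=2048/1991 G=4096/3121] → run A
t=7: vr[G=4096/3121] → run G

context switches = 5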